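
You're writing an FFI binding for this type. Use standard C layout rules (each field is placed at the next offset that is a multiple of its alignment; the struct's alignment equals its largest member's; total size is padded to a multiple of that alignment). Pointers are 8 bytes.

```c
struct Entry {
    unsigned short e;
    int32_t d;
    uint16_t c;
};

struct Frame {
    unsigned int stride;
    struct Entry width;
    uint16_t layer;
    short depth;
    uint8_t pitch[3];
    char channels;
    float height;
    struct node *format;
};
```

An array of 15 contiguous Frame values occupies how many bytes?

600

Entry: @0: e [2B, align 2] → 2; +2 pad (align 4); @4: d [4B, align 4] → 8; @8: c [2B, align 2] → 10; +2 tail pad (align 4); size 12, align 4
@0: stride [4B, align 4] → 4
@4: width [12B, align 4] → 16
@16: layer [2B, align 2] → 18
@18: depth [2B, align 2] → 20
@20: pitch [3B, align 1] → 23
@23: channels [1B, align 1] → 24
@24: height [4B, align 4] → 28
+4 pad (align 8)
@32: format [8B, align 8] → 40
size 40, align 8
array of 15: 15 × 40 = 600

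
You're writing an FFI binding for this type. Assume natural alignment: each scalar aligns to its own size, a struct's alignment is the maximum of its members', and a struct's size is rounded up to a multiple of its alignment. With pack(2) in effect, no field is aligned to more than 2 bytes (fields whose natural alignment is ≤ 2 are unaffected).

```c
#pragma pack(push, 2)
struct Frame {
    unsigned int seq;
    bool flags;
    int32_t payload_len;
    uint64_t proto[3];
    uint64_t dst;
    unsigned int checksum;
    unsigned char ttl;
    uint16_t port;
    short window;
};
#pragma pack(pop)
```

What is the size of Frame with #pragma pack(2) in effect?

52

0..4  seq  (4B, 2-aligned)
4..5  flags  (1B, 1-aligned)
5..6  -- padding (1B)
6..10  payload_len  (4B, 2-aligned)
10..34  proto  (24B, 2-aligned)
34..42  dst  (8B, 2-aligned)
42..46  checksum  (4B, 2-aligned)
46..47  ttl  (1B, 1-aligned)
47..48  -- padding (1B)
48..50  port  (2B, 2-aligned)
50..52  window  (2B, 2-aligned)
sizeof = 52, alignof = 2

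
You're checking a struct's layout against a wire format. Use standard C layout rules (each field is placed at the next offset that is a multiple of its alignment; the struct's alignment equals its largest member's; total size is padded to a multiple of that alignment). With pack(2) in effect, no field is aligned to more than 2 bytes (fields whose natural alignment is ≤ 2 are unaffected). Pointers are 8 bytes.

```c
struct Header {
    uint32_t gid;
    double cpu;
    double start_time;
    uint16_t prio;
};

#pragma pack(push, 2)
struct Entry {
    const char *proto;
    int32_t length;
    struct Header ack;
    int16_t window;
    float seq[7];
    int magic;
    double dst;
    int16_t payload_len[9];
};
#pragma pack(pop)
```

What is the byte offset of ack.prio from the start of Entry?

Header: @0: gid [4B, align 4] → 4; +4 pad (align 8); @8: cpu [8B, align 8] → 16; @16: start_time [8B, align 8] → 24; @24: prio [2B, align 2] → 26; +6 tail pad (align 8); size 32, align 8
@0: proto [8B, align 2] → 8
@8: length [4B, align 2] → 12
@12: ack [32B, align 2] → 44
within Header: prio at 24
12 + 24 = 36

36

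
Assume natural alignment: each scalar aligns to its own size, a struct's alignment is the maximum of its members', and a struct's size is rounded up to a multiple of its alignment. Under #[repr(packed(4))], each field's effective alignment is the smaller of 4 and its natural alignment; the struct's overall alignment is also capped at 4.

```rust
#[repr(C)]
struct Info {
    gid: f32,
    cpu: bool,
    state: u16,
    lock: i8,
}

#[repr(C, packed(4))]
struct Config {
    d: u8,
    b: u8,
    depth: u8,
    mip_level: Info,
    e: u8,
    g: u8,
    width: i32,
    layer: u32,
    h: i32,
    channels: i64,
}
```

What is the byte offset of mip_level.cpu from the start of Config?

8

Info: 0..4  gid  (4B, 4-aligned); 4..5  cpu  (1B, 1-aligned); 5..6  -- padding (1B); 6..8  state  (2B, 2-aligned); 8..9  lock  (1B, 1-aligned); 9..12  -- tail padding (3B); sizeof = 12, alignof = 4
0..1  d  (1B, 1-aligned)
1..2  b  (1B, 1-aligned)
2..3  depth  (1B, 1-aligned)
3..4  -- padding (1B)
4..16  mip_level  (12B, 4-aligned)
within Info: cpu at 4
4 + 4 = 8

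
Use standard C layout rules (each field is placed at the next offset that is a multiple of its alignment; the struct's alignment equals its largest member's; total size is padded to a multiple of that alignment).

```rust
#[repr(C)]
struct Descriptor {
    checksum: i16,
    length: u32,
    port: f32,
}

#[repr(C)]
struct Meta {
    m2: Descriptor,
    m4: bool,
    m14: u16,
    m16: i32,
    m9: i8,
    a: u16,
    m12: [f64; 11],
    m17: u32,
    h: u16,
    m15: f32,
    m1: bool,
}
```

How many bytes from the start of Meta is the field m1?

Descriptor: 0..2  checksum  (2B, 2-aligned); 2..4  -- padding (2B); 4..8  length  (4B, 4-aligned); 8..12  port  (4B, 4-aligned); sizeof = 12, alignof = 4
0..12  m2  (12B, 4-aligned)
12..13  m4  (1B, 1-aligned)
13..14  -- padding (1B)
14..16  m14  (2B, 2-aligned)
16..20  m16  (4B, 4-aligned)
20..21  m9  (1B, 1-aligned)
21..22  -- padding (1B)
22..24  a  (2B, 2-aligned)
24..112  m12  (88B, 8-aligned)
112..116  m17  (4B, 4-aligned)
116..118  h  (2B, 2-aligned)
118..120  -- padding (2B)
120..124  m15  (4B, 4-aligned)
124..125  m1  (1B, 1-aligned)

124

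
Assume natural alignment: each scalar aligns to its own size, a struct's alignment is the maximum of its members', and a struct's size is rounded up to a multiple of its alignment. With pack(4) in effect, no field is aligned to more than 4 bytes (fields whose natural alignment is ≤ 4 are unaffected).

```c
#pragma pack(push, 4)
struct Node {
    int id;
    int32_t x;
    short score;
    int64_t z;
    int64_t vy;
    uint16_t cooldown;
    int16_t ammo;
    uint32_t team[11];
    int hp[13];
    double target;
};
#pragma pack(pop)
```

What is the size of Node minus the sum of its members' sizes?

2

@0: id [4B, align 4] → 4
@4: x [4B, align 4] → 8
@8: score [2B, align 2] → 10
+2 pad (align 4)
@12: z [8B, align 4] → 20
@20: vy [8B, align 4] → 28
@28: cooldown [2B, align 2] → 30
@30: ammo [2B, align 2] → 32
@32: team [44B, align 4] → 76
@76: hp [52B, align 4] → 128
@128: target [8B, align 4] → 136
size 136, align 4
data bytes 134, size 136 → padding 2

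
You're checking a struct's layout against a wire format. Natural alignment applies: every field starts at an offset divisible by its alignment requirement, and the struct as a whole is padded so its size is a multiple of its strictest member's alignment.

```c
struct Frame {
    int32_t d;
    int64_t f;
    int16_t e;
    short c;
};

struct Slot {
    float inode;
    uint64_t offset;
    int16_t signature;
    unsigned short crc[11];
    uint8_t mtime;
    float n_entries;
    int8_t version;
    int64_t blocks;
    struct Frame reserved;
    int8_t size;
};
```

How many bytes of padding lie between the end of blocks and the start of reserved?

Frame: 0..4  d  (4B, 4-aligned); 4..8  -- padding (4B); 8..16  f  (8B, 8-aligned); 16..18  e  (2B, 2-aligned); 18..20  c  (2B, 2-aligned); 20..24  -- tail padding (4B); sizeof = 24, alignof = 8
0..4  inode  (4B, 4-aligned)
4..8  -- padding (4B)
8..16  offset  (8B, 8-aligned)
16..18  signature  (2B, 2-aligned)
18..40  crc  (22B, 2-aligned)
40..41  mtime  (1B, 1-aligned)
41..44  -- padding (3B)
44..48  n_entries  (4B, 4-aligned)
48..49  version  (1B, 1-aligned)
49..56  -- padding (7B)
56..64  blocks  (8B, 8-aligned)
64..88  reserved  (24B, 8-aligned)

0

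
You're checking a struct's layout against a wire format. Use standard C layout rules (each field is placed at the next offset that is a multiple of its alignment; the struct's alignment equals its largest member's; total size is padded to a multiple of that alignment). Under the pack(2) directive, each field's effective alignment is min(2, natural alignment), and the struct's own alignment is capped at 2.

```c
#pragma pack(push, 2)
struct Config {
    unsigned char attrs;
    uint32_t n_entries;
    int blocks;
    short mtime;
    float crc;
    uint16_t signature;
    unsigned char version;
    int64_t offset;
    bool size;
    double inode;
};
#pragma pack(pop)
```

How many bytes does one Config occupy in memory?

0..1  attrs  (1B, 1-aligned)
1..2  -- padding (1B)
2..6  n_entries  (4B, 2-aligned)
6..10  blocks  (4B, 2-aligned)
10..12  mtime  (2B, 2-aligned)
12..16  crc  (4B, 2-aligned)
16..18  signature  (2B, 2-aligned)
18..19  version  (1B, 1-aligned)
19..20  -- padding (1B)
20..28  offset  (8B, 2-aligned)
28..29  size  (1B, 1-aligned)
29..30  -- padding (1B)
30..38  inode  (8B, 2-aligned)
sizeof = 38, alignof = 2

38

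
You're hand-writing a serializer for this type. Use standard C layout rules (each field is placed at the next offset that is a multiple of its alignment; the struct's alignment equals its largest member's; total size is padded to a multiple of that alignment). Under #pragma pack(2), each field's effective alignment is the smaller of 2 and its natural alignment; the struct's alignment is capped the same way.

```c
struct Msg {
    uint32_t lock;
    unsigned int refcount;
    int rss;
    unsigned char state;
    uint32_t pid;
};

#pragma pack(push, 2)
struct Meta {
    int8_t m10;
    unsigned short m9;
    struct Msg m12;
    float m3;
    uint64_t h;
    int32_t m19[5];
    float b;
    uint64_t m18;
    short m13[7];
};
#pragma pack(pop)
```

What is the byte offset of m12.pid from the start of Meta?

20

Msg: @0: lock [4B, align 4] → 4; @4: refcount [4B, align 4] → 8; @8: rss [4B, align 4] → 12; @12: state [1B, align 1] → 13; +3 pad (align 4); @16: pid [4B, align 4] → 20; size 20, align 4
@0: m10 [1B, align 1] → 1
+1 pad (align 2)
@2: m9 [2B, align 2] → 4
@4: m12 [20B, align 2] → 24
within Msg: pid at 16
4 + 16 = 20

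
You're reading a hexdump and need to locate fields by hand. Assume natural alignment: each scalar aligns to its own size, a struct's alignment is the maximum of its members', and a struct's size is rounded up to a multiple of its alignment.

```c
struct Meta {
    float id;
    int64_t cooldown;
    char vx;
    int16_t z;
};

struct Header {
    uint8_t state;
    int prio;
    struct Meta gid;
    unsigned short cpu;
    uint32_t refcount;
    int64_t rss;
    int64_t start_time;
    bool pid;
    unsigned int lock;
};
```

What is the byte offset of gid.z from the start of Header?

Meta: @0: id [4B, align 4] → 4; +4 pad (align 8); @8: cooldown [8B, align 8] → 16; @16: vx [1B, align 1] → 17; +1 pad (align 2); @18: z [2B, align 2] → 20; +4 tail pad (align 8); size 24, align 8
@0: state [1B, align 1] → 1
+3 pad (align 4)
@4: prio [4B, align 4] → 8
@8: gid [24B, align 8] → 32
within Meta: z at 18
8 + 18 = 26

26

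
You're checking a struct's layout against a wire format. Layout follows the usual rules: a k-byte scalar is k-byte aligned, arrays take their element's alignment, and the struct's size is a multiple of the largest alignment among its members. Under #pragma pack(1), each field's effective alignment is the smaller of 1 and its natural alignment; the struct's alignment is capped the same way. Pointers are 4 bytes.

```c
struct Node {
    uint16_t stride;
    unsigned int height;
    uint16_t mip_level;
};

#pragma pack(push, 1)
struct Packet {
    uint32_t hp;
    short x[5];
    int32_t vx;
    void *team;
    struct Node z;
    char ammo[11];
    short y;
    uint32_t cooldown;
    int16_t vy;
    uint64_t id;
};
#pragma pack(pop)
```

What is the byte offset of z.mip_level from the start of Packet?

Node: stride at 0 (size 2, align 2) → ends 2; pad 2 to align 4 for height; height at 4 (size 4, align 4) → ends 8; mip_level at 8 (size 2, align 2) → ends 10; tail pad 2 to reach multiple of 4; total 12 bytes, alignment 4
hp at 0 (size 4, align 1) → ends 4
x at 4 (size 10, align 1) → ends 14
vx at 14 (size 4, align 1) → ends 18
team at 18 (size 4, align 1) → ends 22
z at 22 (size 12, align 1) → ends 34
within Node: mip_level at 8
22 + 8 = 30

30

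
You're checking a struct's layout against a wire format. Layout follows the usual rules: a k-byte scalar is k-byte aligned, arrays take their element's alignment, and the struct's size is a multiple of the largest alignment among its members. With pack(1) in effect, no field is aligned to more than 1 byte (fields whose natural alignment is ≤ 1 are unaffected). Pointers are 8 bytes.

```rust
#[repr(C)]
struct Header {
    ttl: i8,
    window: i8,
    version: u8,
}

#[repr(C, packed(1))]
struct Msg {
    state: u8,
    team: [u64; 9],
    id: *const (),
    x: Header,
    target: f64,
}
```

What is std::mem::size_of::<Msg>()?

Header: @0: ttl [1B, align 1] → 1; @1: window [1B, align 1] → 2; @2: version [1B, align 1] → 3; size 3, align 1
@0: state [1B, align 1] → 1
@1: team [72B, align 1] → 73
@73: id [8B, align 1] → 81
@81: x [3B, align 1] → 84
@84: target [8B, align 1] → 92
size 92, align 1

92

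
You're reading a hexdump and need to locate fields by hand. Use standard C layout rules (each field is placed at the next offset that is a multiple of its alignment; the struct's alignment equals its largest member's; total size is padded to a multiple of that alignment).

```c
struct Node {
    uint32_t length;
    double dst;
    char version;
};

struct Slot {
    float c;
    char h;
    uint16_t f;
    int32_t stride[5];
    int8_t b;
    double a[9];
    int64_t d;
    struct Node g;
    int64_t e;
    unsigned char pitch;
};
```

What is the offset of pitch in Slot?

Node: @0: length [4B, align 4] → 4; +4 pad (align 8); @8: dst [8B, align 8] → 16; @16: version [1B, align 1] → 17; +7 tail pad (align 8); size 24, align 8
@0: c [4B, align 4] → 4
@4: h [1B, align 1] → 5
+1 pad (align 2)
@6: f [2B, align 2] → 8
@8: stride [20B, align 4] → 28
@28: b [1B, align 1] → 29
+3 pad (align 8)
@32: a [72B, align 8] → 104
@104: d [8B, align 8] → 112
@112: g [24B, align 8] → 136
@136: e [8B, align 8] → 144
@144: pitch [1B, align 1] → 145

144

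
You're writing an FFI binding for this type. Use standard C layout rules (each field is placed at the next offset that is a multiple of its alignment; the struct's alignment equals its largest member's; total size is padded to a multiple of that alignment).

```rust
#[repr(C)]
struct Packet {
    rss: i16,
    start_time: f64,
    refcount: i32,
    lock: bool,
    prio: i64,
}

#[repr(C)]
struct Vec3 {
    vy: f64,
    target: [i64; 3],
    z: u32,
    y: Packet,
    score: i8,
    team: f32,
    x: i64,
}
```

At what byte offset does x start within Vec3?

80

Packet: rss at 0 (size 2, align 2) → ends 2; pad 6 to align 8 for start_time; start_time at 8 (size 8, align 8) → ends 16; refcount at 16 (size 4, align 4) → ends 20; lock at 20 (size 1, align 1) → ends 21; pad 3 to align 8 for prio; prio at 24 (size 8, align 8) → ends 32; total 32 bytes, alignment 8
vy at 0 (size 8, align 8) → ends 8
target at 8 (size 24, align 8) → ends 32
z at 32 (size 4, align 4) → ends 36
pad 4 to align 8 for y
y at 40 (size 32, align 8) → ends 72
score at 72 (size 1, align 1) → ends 73
pad 3 to align 4 for team
team at 76 (size 4, align 4) → ends 80
x at 80 (size 8, align 8) → ends 88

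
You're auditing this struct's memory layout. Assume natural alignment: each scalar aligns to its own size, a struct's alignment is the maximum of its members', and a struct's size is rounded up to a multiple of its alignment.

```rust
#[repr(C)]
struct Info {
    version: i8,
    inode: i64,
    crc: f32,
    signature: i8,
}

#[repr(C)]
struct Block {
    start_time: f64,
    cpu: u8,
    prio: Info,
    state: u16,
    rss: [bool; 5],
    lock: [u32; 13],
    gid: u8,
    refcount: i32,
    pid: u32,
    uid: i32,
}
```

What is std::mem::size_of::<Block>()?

120 bytes

Info: version at 0 (size 1, align 1) → ends 1; pad 7 to align 8 for inode; inode at 8 (size 8, align 8) → ends 16; crc at 16 (size 4, align 4) → ends 20; signature at 20 (size 1, align 1) → ends 21; tail pad 3 to reach multiple of 8; total 24 bytes, alignment 8
start_time at 0 (size 8, align 8) → ends 8
cpu at 8 (size 1, align 1) → ends 9
pad 7 to align 8 for prio
prio at 16 (size 24, align 8) → ends 40
state at 40 (size 2, align 2) → ends 42
rss at 42 (size 5, align 1) → ends 47
pad 1 to align 4 for lock
lock at 48 (size 52, align 4) → ends 100
gid at 100 (size 1, align 1) → ends 101
pad 3 to align 4 for refcount
refcount at 104 (size 4, align 4) → ends 108
pid at 108 (size 4, align 4) → ends 112
uid at 112 (size 4, align 4) → ends 116
tail pad 4 to reach multiple of 8
total 120 bytes, alignment 8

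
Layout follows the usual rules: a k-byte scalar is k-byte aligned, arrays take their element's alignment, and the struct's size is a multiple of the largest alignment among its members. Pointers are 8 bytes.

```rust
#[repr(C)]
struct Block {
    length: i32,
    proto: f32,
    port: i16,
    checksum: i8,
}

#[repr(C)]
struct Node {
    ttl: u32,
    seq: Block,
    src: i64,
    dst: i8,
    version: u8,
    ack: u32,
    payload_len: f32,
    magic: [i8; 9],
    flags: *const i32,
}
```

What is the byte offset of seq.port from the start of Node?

Block: length at 0 (size 4, align 4) → ends 4; proto at 4 (size 4, align 4) → ends 8; port at 8 (size 2, align 2) → ends 10; checksum at 10 (size 1, align 1) → ends 11; tail pad 1 to reach multiple of 4; total 12 bytes, alignment 4
ttl at 0 (size 4, align 4) → ends 4
seq at 4 (size 12, align 4) → ends 16
within Block: port at 8
4 + 8 = 12

12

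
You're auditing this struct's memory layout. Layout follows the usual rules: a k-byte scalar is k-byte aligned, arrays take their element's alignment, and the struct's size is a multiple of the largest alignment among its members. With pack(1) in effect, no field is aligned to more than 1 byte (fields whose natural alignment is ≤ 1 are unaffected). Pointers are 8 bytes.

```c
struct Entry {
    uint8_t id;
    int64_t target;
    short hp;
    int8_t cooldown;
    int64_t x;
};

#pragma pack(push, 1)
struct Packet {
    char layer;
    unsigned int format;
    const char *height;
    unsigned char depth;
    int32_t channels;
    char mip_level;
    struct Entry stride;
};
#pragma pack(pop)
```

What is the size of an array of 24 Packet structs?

1224

Entry: id at 0 (size 1, align 1) → ends 1; pad 7 to align 8 for target; target at 8 (size 8, align 8) → ends 16; hp at 16 (size 2, align 2) → ends 18; cooldown at 18 (size 1, align 1) → ends 19; pad 5 to align 8 for x; x at 24 (size 8, align 8) → ends 32; total 32 bytes, alignment 8
layer at 0 (size 1, align 1) → ends 1
format at 1 (size 4, align 1) → ends 5
height at 5 (size 8, align 1) → ends 13
depth at 13 (size 1, align 1) → ends 14
channels at 14 (size 4, align 1) → ends 18
mip_level at 18 (size 1, align 1) → ends 19
stride at 19 (size 32, align 1) → ends 51
total 51 bytes, alignment 1
array of 24: 24 × 51 = 1224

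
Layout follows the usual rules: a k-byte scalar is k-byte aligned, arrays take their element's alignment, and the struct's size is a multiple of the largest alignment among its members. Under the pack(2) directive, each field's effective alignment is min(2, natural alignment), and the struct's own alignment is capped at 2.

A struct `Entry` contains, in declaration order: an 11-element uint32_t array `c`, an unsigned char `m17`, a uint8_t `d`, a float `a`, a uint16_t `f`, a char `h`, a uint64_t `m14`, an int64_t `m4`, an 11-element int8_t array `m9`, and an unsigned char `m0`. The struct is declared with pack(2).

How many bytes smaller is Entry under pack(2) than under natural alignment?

natural layout:
  @0: c [44B, align 4] → 44
  @44: m17 [1B, align 1] → 45
  @45: d [1B, align 1] → 46
  +2 pad (align 4)
  @48: a [4B, align 4] → 52
  @52: f [2B, align 2] → 54
  @54: h [1B, align 1] → 55
  +1 pad (align 8)
  @56: m14 [8B, align 8] → 64
  @64: m4 [8B, align 8] → 72
  @72: m9 [11B, align 1] → 83
  @83: m0 [1B, align 1] → 84
  +4 tail pad (align 8)
  size 88, align 8
packed(2) layout:
  @0: c [44B, align 2] → 44
  @44: m17 [1B, align 1] → 45
  @45: d [1B, align 1] → 46
  @46: a [4B, align 2] → 50
  @50: f [2B, align 2] → 52
  @52: h [1B, align 1] → 53
  +1 pad (align 2)
  @54: m14 [8B, align 2] → 62
  @62: m4 [8B, align 2] → 70
  @70: m9 [11B, align 1] → 81
  @81: m0 [1B, align 1] → 82
  size 82, align 2
88 − 82 = 6

6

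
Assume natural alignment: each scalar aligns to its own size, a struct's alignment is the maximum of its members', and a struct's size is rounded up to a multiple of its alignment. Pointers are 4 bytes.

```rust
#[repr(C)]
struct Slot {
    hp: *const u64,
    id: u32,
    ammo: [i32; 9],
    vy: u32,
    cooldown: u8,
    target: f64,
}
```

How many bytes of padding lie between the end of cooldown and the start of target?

7

hp at 0 (size 4, align 4) → ends 4
id at 4 (size 4, align 4) → ends 8
ammo at 8 (size 36, align 4) → ends 44
vy at 44 (size 4, align 4) → ends 48
cooldown at 48 (size 1, align 1) → ends 49
pad 7 to align 8 for target
target at 56 (size 8, align 8) → ends 64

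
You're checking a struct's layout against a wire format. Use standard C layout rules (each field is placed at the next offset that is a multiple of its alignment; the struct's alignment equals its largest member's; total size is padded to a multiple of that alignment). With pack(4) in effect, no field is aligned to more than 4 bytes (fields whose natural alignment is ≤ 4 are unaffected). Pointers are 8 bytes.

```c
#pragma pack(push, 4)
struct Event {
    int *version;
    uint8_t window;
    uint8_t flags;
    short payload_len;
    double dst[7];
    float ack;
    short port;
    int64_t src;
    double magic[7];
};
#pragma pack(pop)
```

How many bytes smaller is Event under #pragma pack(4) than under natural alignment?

4

natural layout:
  version at 0 (size 8, align 8) → ends 8
  window at 8 (size 1, align 1) → ends 9
  flags at 9 (size 1, align 1) → ends 10
  payload_len at 10 (size 2, align 2) → ends 12
  pad 4 to align 8 for dst
  dst at 16 (size 56, align 8) → ends 72
  ack at 72 (size 4, align 4) → ends 76
  port at 76 (size 2, align 2) → ends 78
  pad 2 to align 8 for src
  src at 80 (size 8, align 8) → ends 88
  magic at 88 (size 56, align 8) → ends 144
  total 144 bytes, alignment 8
packed(4) layout:
  version at 0 (size 8, align 4) → ends 8
  window at 8 (size 1, align 1) → ends 9
  flags at 9 (size 1, align 1) → ends 10
  payload_len at 10 (size 2, align 2) → ends 12
  dst at 12 (size 56, align 4) → ends 68
  ack at 68 (size 4, align 4) → ends 72
  port at 72 (size 2, align 2) → ends 74
  pad 2 to align 4 for src
  src at 76 (size 8, align 4) → ends 84
  magic at 84 (size 56, align 4) → ends 140
  total 140 bytes, alignment 4
144 − 140 = 4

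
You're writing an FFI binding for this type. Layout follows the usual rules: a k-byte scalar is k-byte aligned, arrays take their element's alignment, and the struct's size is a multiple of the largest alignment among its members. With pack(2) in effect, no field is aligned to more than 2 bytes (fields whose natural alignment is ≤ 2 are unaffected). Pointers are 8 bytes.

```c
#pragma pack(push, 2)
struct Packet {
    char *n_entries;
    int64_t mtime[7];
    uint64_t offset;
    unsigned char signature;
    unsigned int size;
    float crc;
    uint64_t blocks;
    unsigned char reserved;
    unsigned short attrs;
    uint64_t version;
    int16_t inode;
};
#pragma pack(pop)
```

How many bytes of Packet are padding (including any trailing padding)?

2

@0: n_entries [8B, align 2] → 8
@8: mtime [56B, align 2] → 64
@64: offset [8B, align 2] → 72
@72: signature [1B, align 1] → 73
+1 pad (align 2)
@74: size [4B, align 2] → 78
@78: crc [4B, align 2] → 82
@82: blocks [8B, align 2] → 90
@90: reserved [1B, align 1] → 91
+1 pad (align 2)
@92: attrs [2B, align 2] → 94
@94: version [8B, align 2] → 102
@102: inode [2B, align 2] → 104
size 104, align 2
data bytes 102, size 104 → padding 2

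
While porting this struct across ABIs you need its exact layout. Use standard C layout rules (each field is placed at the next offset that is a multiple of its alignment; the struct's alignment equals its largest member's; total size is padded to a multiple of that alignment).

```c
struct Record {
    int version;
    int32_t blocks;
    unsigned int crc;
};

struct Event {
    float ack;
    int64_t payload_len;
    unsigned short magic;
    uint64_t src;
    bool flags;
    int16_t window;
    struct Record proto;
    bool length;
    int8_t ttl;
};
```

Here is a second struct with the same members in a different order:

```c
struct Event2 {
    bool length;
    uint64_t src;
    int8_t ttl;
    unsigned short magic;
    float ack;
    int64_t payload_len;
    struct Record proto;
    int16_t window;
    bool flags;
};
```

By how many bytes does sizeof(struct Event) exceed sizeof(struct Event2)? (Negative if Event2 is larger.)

8

Record: @0: version [4B, align 4] → 4; @4: blocks [4B, align 4] → 8; @8: crc [4B, align 4] → 12; size 12, align 4
@0: ack [4B, align 4] → 4
+4 pad (align 8)
@8: payload_len [8B, align 8] → 16
@16: magic [2B, align 2] → 18
+6 pad (align 8)
@24: src [8B, align 8] → 32
@32: flags [1B, align 1] → 33
+1 pad (align 2)
@34: window [2B, align 2] → 36
@36: proto [12B, align 4] → 48
@48: length [1B, align 1] → 49
@49: ttl [1B, align 1] → 50
+6 tail pad (align 8)
size 56, align 8
— Event2 —
@0: length [1B, align 1] → 1
+7 pad (align 8)
@8: src [8B, align 8] → 16
@16: ttl [1B, align 1] → 17
+1 pad (align 2)
@18: magic [2B, align 2] → 20
@20: ack [4B, align 4] → 24
@24: payload_len [8B, align 8] → 32
@32: proto [12B, align 4] → 44
@44: window [2B, align 2] → 46
@46: flags [1B, align 1] → 47
+1 tail pad (align 8)
size 48, align 8
56 − 48 = 8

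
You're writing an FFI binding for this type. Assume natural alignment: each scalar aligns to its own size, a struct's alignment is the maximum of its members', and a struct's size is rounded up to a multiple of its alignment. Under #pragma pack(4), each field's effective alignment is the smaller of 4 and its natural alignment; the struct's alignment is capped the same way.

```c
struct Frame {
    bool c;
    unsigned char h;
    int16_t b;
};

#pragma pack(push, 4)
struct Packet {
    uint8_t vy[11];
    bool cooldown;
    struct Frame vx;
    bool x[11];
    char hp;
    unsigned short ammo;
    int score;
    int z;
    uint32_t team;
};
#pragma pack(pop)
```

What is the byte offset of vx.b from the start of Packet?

14

Frame: 0..1  c  (1B, 1-aligned); 1..2  h  (1B, 1-aligned); 2..4  b  (2B, 2-aligned); sizeof = 4, alignof = 2
0..11  vy  (11B, 1-aligned)
11..12  cooldown  (1B, 1-aligned)
12..16  vx  (4B, 2-aligned)
within Frame: b at 2
12 + 2 = 14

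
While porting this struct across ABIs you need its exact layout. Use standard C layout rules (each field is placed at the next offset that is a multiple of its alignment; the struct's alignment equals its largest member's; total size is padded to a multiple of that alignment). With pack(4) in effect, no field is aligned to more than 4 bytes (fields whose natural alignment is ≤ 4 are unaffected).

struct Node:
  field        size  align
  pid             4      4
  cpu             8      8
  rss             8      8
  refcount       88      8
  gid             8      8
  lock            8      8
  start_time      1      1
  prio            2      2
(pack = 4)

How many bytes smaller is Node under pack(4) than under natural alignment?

natural layout:
  @0: pid [4B, align 4] → 4
  +4 pad (align 8)
  @8: cpu [8B, align 8] → 16
  @16: rss [8B, align 8] → 24
  @24: refcount [88B, align 8] → 112
  @112: gid [8B, align 8] → 120
  @120: lock [8B, align 8] → 128
  @128: start_time [1B, align 1] → 129
  +1 pad (align 2)
  @130: prio [2B, align 2] → 132
  +4 tail pad (align 8)
  size 136, align 8
packed(4) layout:
  @0: pid [4B, align 4] → 4
  @4: cpu [8B, align 4] → 12
  @12: rss [8B, align 4] → 20
  @20: refcount [88B, align 4] → 108
  @108: gid [8B, align 4] → 116
  @116: lock [8B, align 4] → 124
  @124: start_time [1B, align 1] → 125
  +1 pad (align 2)
  @126: prio [2B, align 2] → 128
  size 128, align 4
136 − 128 = 8

8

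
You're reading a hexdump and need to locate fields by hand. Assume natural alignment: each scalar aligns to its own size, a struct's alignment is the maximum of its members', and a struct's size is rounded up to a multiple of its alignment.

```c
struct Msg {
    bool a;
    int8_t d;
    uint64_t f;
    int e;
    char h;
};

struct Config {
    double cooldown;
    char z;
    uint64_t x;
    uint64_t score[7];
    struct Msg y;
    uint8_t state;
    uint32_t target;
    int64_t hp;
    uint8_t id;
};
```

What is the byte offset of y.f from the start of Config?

Msg: a at 0 (size 1, align 1) → ends 1; d at 1 (size 1, align 1) → ends 2; pad 6 to align 8 for f; f at 8 (size 8, align 8) → ends 16; e at 16 (size 4, align 4) → ends 20; h at 20 (size 1, align 1) → ends 21; tail pad 3 to reach multiple of 8; total 24 bytes, alignment 8
cooldown at 0 (size 8, align 8) → ends 8
z at 8 (size 1, align 1) → ends 9
pad 7 to align 8 for x
x at 16 (size 8, align 8) → ends 24
score at 24 (size 56, align 8) → ends 80
y at 80 (size 24, align 8) → ends 104
within Msg: f at 8
80 + 8 = 88

88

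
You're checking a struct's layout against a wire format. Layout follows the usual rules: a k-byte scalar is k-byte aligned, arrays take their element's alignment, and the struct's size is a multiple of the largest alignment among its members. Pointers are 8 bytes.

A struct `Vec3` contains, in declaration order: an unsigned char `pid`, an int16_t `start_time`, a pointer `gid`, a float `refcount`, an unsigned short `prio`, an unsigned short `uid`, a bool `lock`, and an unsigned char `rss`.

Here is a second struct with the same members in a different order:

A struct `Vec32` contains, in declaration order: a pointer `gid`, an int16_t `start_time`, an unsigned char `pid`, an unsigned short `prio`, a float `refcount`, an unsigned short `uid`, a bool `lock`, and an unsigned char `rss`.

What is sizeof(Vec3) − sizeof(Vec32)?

@0: pid [1B, align 1] → 1
+1 pad (align 2)
@2: start_time [2B, align 2] → 4
+4 pad (align 8)
@8: gid [8B, align 8] → 16
@16: refcount [4B, align 4] → 20
@20: prio [2B, align 2] → 22
@22: uid [2B, align 2] → 24
@24: lock [1B, align 1] → 25
@25: rss [1B, align 1] → 26
+6 tail pad (align 8)
size 32, align 8
— Vec32 —
@0: gid [8B, align 8] → 8
@8: start_time [2B, align 2] → 10
@10: pid [1B, align 1] → 11
+1 pad (align 2)
@12: prio [2B, align 2] → 14
+2 pad (align 4)
@16: refcount [4B, align 4] → 20
@20: uid [2B, align 2] → 22
@22: lock [1B, align 1] → 23
@23: rss [1B, align 1] → 24
size 24, align 8
32 − 24 = 8

8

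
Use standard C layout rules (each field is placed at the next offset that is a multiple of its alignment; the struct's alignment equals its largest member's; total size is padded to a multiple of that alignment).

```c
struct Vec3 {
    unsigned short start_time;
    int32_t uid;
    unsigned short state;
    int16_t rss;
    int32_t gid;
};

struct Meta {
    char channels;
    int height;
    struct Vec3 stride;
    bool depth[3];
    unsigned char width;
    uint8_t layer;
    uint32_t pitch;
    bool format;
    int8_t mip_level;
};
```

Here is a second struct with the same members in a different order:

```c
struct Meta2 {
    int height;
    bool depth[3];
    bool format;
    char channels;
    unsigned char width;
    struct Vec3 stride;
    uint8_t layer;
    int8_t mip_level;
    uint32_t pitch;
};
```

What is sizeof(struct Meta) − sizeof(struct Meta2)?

4

Vec3: start_time at 0 (size 2, align 2) → ends 2; pad 2 to align 4 for uid; uid at 4 (size 4, align 4) → ends 8; state at 8 (size 2, align 2) → ends 10; rss at 10 (size 2, align 2) → ends 12; gid at 12 (size 4, align 4) → ends 16; total 16 bytes, alignment 4
channels at 0 (size 1, align 1) → ends 1
pad 3 to align 4 for height
height at 4 (size 4, align 4) → ends 8
stride at 8 (size 16, align 4) → ends 24
depth at 24 (size 3, align 1) → ends 27
width at 27 (size 1, align 1) → ends 28
layer at 28 (size 1, align 1) → ends 29
pad 3 to align 4 for pitch
pitch at 32 (size 4, align 4) → ends 36
format at 36 (size 1, align 1) → ends 37
mip_level at 37 (size 1, align 1) → ends 38
tail pad 2 to reach multiple of 4
total 40 bytes, alignment 4
— Meta2 —
height at 0 (size 4, align 4) → ends 4
depth at 4 (size 3, align 1) → ends 7
format at 7 (size 1, align 1) → ends 8
channels at 8 (size 1, align 1) → ends 9
width at 9 (size 1, align 1) → ends 10
pad 2 to align 4 for stride
stride at 12 (size 16, align 4) → ends 28
layer at 28 (size 1, align 1) → ends 29
mip_level at 29 (size 1, align 1) → ends 30
pad 2 to align 4 for pitch
pitch at 32 (size 4, align 4) → ends 36
total 36 bytes, alignment 4
40 − 36 = 4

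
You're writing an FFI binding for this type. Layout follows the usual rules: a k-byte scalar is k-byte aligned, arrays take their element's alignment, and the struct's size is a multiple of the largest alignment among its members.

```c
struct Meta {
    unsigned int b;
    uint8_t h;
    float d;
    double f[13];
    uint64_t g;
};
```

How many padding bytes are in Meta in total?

7

b at 0 (size 4, align 4) → ends 4
h at 4 (size 1, align 1) → ends 5
pad 3 to align 4 for d
d at 8 (size 4, align 4) → ends 12
pad 4 to align 8 for f
f at 16 (size 104, align 8) → ends 120
g at 120 (size 8, align 8) → ends 128
total 128 bytes, alignment 8
data bytes 121, size 128 → padding 7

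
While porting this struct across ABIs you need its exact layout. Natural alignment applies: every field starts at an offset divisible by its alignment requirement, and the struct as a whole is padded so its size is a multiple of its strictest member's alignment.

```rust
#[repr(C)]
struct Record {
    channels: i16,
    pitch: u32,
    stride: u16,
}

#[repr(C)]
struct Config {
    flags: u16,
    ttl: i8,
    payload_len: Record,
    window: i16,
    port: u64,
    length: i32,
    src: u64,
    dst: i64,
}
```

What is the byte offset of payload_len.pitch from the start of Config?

8

Record: @0: channels [2B, align 2] → 2; +2 pad (align 4); @4: pitch [4B, align 4] → 8; @8: stride [2B, align 2] → 10; +2 tail pad (align 4); size 12, align 4
@0: flags [2B, align 2] → 2
@2: ttl [1B, align 1] → 3
+1 pad (align 4)
@4: payload_len [12B, align 4] → 16
within Record: pitch at 4
4 + 4 = 8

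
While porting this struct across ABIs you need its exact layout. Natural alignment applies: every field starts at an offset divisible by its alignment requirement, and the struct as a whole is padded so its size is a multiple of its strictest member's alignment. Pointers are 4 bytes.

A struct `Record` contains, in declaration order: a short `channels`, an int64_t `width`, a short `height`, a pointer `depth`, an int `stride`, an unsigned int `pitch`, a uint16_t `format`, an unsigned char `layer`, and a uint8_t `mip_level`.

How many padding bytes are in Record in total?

12

@0: channels [2B, align 2] → 2
+6 pad (align 8)
@8: width [8B, align 8] → 16
@16: height [2B, align 2] → 18
+2 pad (align 4)
@20: depth [4B, align 4] → 24
@24: stride [4B, align 4] → 28
@28: pitch [4B, align 4] → 32
@32: format [2B, align 2] → 34
@34: layer [1B, align 1] → 35
@35: mip_level [1B, align 1] → 36
+4 tail pad (align 8)
size 40, align 8
data bytes 28, size 40 → padding 12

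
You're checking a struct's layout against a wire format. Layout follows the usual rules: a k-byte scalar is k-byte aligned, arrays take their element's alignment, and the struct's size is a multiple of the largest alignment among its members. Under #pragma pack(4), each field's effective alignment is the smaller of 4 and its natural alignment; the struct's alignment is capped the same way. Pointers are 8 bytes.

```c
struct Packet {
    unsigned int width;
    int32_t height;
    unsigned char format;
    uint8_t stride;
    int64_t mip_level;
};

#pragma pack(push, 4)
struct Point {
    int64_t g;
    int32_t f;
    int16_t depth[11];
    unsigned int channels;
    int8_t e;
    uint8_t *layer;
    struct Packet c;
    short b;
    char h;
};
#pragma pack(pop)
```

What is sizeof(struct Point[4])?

Packet: 0..4  width  (4B, 4-aligned); 4..8  height  (4B, 4-aligned); 8..9  format  (1B, 1-aligned); 9..10  stride  (1B, 1-aligned); 10..16  -- padding (6B); 16..24  mip_level  (8B, 8-aligned); sizeof = 24, alignof = 8
0..8  g  (8B, 4-aligned)
8..12  f  (4B, 4-aligned)
12..34  depth  (22B, 2-aligned)
34..36  -- padding (2B)
36..40  channels  (4B, 4-aligned)
40..41  e  (1B, 1-aligned)
41..44  -- padding (3B)
44..52  layer  (8B, 4-aligned)
52..76  c  (24B, 4-aligned)
76..78  b  (2B, 2-aligned)
78..79  h  (1B, 1-aligned)
79..80  -- tail padding (1B)
sizeof = 80, alignof = 4
array of 4: 4 × 80 = 320

320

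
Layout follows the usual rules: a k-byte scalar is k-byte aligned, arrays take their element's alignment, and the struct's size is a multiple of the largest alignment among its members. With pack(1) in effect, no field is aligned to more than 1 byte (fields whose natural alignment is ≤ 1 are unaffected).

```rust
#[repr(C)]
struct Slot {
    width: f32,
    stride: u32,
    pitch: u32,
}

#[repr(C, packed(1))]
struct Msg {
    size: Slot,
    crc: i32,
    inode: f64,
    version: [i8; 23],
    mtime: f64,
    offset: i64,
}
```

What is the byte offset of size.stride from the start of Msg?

4

Slot: width at 0 (size 4, align 4) → ends 4; stride at 4 (size 4, align 4) → ends 8; pitch at 8 (size 4, align 4) → ends 12; total 12 bytes, alignment 4
size at 0 (size 12, align 1) → ends 12
within Slot: stride at 4
0 + 4 = 4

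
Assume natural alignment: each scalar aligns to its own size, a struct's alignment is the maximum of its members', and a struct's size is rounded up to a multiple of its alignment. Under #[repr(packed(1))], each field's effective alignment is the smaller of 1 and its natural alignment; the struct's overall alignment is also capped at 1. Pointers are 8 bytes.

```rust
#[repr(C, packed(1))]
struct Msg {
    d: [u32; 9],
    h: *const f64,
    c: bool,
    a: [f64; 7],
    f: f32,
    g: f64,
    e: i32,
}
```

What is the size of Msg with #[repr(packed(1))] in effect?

117

@0: d [36B, align 1] → 36
@36: h [8B, align 1] → 44
@44: c [1B, align 1] → 45
@45: a [56B, align 1] → 101
@101: f [4B, align 1] → 105
@105: g [8B, align 1] → 113
@113: e [4B, align 1] → 117
size 117, align 1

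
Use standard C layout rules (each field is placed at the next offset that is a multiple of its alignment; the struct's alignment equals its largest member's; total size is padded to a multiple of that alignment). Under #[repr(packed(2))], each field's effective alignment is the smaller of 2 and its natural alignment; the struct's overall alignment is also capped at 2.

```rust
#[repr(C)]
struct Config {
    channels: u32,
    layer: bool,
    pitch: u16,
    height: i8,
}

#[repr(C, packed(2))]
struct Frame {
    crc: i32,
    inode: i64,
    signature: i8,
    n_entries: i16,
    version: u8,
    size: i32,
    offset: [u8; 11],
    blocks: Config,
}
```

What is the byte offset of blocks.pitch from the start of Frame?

Config: channels at 0 (size 4, align 4) → ends 4; layer at 4 (size 1, align 1) → ends 5; pad 1 to align 2 for pitch; pitch at 6 (size 2, align 2) → ends 8; height at 8 (size 1, align 1) → ends 9; tail pad 3 to reach multiple of 4; total 12 bytes, alignment 4
crc at 0 (size 4, align 2) → ends 4
inode at 4 (size 8, align 2) → ends 12
signature at 12 (size 1, align 1) → ends 13
pad 1 to align 2 for n_entries
n_entries at 14 (size 2, align 2) → ends 16
version at 16 (size 1, align 1) → ends 17
pad 1 to align 2 for size
size at 18 (size 4, align 2) → ends 22
offset at 22 (size 11, align 1) → ends 33
pad 1 to align 2 for blocks
blocks at 34 (size 12, align 2) → ends 46
within Config: pitch at 6
34 + 6 = 40

40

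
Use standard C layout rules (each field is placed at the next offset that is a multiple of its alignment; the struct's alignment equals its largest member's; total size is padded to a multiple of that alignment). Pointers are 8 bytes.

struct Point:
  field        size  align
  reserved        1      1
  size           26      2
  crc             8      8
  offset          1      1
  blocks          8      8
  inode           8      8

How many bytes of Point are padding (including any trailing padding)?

0..1  reserved  (1B, 1-aligned)
1..2  -- padding (1B)
2..28  size  (26B, 2-aligned)
28..32  -- padding (4B)
32..40  crc  (8B, 8-aligned)
40..41  offset  (1B, 1-aligned)
41..48  -- padding (7B)
48..56  blocks  (8B, 8-aligned)
56..64  inode  (8B, 8-aligned)
sizeof = 64, alignof = 8
data bytes 52, size 64 → padding 12

12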